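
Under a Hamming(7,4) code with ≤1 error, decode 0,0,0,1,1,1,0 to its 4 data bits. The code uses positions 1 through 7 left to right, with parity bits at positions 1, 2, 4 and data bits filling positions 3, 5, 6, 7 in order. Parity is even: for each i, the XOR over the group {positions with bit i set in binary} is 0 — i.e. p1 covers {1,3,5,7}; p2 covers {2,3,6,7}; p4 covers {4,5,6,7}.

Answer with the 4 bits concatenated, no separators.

s1 (pos 1,3,5,7): 0⊕0⊕1⊕0 = 1
s2 (pos 2,3,6,7): 0⊕0⊕1⊕0 = 1
s4 (pos 4,5,6,7): 1⊕1⊕1⊕0 = 1
Syndrome s4…s1 = 111 → error at position 7.
Flip position 7: 0001110 → 0001111
Read data bits from positions 3,5,6,7: 0111

0111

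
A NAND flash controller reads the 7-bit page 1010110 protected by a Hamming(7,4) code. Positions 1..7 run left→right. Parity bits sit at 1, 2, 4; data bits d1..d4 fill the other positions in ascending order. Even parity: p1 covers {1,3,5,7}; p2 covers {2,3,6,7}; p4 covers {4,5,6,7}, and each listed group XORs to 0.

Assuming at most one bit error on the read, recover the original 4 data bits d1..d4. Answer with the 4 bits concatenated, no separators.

1110

s1 (pos 1,3,5,7): 1⊕1⊕1⊕0 = 1
s2 (pos 2,3,6,7): 0⊕1⊕1⊕0 = 0
s4 (pos 4,5,6,7): 0⊕1⊕1⊕0 = 0
Syndrome s4…s1 = 001 → error at position 1.
Flip position 1: 1010110 → 0010110
Read data bits from positions 3,5,6,7: 1110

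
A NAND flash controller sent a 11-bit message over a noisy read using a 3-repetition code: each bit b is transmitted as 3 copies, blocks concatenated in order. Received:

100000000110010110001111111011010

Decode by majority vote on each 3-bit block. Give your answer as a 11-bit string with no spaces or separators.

00010101110

Block 1 (100): 1 one → 0
Block 2 (000): 0 ones → 0
Block 3 (000): 0 ones → 0
Block 4 (110): 2 ones → 1
Block 5 (010): 1 one → 0
Block 6 (110): 2 ones → 1
Block 7 (001): 1 one → 0
Block 8 (111): 3 ones → 1
Block 9 (111): 3 ones → 1
Block 10 (011): 2 ones → 1
Block 11 (010): 1 one → 0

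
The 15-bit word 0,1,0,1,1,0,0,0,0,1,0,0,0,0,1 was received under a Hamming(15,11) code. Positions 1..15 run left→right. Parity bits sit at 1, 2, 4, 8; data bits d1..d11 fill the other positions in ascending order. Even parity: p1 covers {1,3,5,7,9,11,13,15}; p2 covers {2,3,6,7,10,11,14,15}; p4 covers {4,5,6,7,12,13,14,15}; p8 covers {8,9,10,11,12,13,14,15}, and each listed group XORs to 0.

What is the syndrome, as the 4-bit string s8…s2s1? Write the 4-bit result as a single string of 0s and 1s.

s1 (pos 1,3,5,7,9,11,13,15): 0⊕0⊕1⊕0⊕0⊕0⊕0⊕1 = 0
s2 (pos 2,3,6,7,10,11,14,15): 1⊕0⊕0⊕0⊕1⊕0⊕0⊕1 = 1
s4 (pos 4,5,6,7,12,13,14,15): 1⊕1⊕0⊕0⊕0⊕0⊕0⊕1 = 1
s8 (pos 8,9,10,11,12,13,14,15): 0⊕0⊕1⊕0⊕0⊕0⊕0⊕1 = 0
Syndrome s8…s1 = 0110 → error at position 6.

0110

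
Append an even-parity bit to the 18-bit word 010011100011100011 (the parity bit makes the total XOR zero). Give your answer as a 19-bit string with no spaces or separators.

0100111000111000111

XOR of the 18 data bits: 0⊕1⊕0⊕0⊕1⊕1⊕1⊕0⊕0⊕0⊕1⊕1⊕1⊕0⊕0⊕0⊕1⊕1 = 1
Parity bit = 1 (so all 19 bits XOR to 0).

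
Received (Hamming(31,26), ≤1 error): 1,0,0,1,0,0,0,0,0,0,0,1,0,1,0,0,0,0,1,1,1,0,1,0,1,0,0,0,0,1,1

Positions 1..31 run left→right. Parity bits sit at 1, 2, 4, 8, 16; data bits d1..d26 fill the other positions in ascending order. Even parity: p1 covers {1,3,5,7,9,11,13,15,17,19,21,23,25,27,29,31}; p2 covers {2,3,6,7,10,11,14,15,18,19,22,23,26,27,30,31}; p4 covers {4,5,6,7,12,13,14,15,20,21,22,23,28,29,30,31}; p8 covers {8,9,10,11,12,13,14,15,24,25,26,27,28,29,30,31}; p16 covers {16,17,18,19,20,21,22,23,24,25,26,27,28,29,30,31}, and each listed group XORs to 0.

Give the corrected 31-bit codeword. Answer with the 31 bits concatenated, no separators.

s1 (pos 1,3,5,7,9,11,13,15,17,19,21,23,25,27,29,31): 1⊕0⊕0⊕0⊕0⊕0⊕0⊕0⊕0⊕1⊕1⊕1⊕1⊕0⊕0⊕1 = 0
s2 (pos 2,3,6,7,10,11,14,15,18,19,22,23,26,27,30,31): 0⊕0⊕0⊕0⊕0⊕0⊕1⊕0⊕0⊕1⊕0⊕1⊕0⊕0⊕1⊕1 = 1
s4 (pos 4,5,6,7,12,13,14,15,20,21,22,23,28,29,30,31): 1⊕0⊕0⊕0⊕1⊕0⊕1⊕0⊕1⊕1⊕0⊕1⊕0⊕0⊕1⊕1 = 0
s8 (pos 8,9,10,11,12,13,14,15,24,25,26,27,28,29,30,31): 0⊕0⊕0⊕0⊕1⊕0⊕1⊕0⊕0⊕1⊕0⊕0⊕0⊕0⊕1⊕1 = 1
s16 (pos 16,17,18,19,20,21,22,23,24,25,26,27,28,29,30,31): 0⊕0⊕0⊕1⊕1⊕1⊕0⊕1⊕0⊕1⊕0⊕0⊕0⊕0⊕1⊕1 = 1
Syndrome s16…s1 = 11010 → error at position 26.
Flip position 26: 1001000000010100001110101000011 → 1001000000010100001110101100011

1001000000010100001110101100011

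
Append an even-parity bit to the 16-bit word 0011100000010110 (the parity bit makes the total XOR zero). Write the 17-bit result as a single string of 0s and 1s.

XOR of the 16 data bits: 0⊕0⊕1⊕1⊕1⊕0⊕0⊕0⊕0⊕0⊕0⊕1⊕0⊕1⊕1⊕0 = 0
Parity bit = 0 (so all 17 bits XOR to 0).

00111000000101100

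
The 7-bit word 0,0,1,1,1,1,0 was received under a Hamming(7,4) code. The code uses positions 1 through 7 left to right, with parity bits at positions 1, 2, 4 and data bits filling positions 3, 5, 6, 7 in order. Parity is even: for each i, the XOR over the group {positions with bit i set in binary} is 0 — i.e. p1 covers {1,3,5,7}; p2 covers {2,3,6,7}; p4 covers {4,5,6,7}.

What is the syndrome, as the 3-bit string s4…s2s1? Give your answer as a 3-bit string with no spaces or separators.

100

s1 (pos 1,3,5,7): 0⊕1⊕1⊕0 = 0
s2 (pos 2,3,6,7): 0⊕1⊕1⊕0 = 0
s4 (pos 4,5,6,7): 1⊕1⊕1⊕0 = 1
Syndrome s4…s1 = 100 → error at position 4.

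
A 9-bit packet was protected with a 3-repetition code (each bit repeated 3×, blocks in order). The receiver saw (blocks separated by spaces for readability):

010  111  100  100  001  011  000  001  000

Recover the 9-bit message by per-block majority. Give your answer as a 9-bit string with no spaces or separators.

010001000

Block 1 (010): 1 one → 0
Block 2 (111): 3 ones → 1
Block 3 (100): 1 one → 0
Block 4 (100): 1 one → 0
Block 5 (001): 1 one → 0
Block 6 (011): 2 ones → 1
Block 7 (000): 0 ones → 0
Block 8 (001): 1 one → 0
Block 9 (000): 0 ones → 0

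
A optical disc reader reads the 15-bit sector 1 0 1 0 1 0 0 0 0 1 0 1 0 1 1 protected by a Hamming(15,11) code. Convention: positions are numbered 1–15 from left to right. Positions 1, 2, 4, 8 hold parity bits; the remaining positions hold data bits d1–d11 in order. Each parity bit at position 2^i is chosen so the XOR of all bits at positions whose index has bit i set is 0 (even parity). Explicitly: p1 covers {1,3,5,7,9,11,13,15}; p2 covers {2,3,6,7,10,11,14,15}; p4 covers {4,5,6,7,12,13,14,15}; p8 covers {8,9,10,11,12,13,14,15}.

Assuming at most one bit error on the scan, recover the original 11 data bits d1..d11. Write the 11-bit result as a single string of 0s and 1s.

s1 (pos 1,3,5,7,9,11,13,15): 1⊕1⊕1⊕0⊕0⊕0⊕0⊕1 = 0
s2 (pos 2,3,6,7,10,11,14,15): 0⊕1⊕0⊕0⊕1⊕0⊕1⊕1 = 0
s4 (pos 4,5,6,7,12,13,14,15): 0⊕1⊕0⊕0⊕1⊕0⊕1⊕1 = 0
s8 (pos 8,9,10,11,12,13,14,15): 0⊕0⊕1⊕0⊕1⊕0⊕1⊕1 = 0
Syndrome s8…s1 = 0000 → no error.
Read data bits from positions 3,5,6,7,9,10,11,12,13,14,15: 11000101011

11000101011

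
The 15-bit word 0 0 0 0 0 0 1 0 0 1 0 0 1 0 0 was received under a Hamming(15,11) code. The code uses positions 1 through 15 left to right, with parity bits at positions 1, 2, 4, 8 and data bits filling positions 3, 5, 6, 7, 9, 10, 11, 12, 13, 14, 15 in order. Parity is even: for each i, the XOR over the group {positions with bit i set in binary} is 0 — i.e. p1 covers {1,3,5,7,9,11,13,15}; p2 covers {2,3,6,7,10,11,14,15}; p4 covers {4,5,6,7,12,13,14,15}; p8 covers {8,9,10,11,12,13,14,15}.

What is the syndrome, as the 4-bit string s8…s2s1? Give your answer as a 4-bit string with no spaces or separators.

s1 (pos 1,3,5,7,9,11,13,15): 0⊕0⊕0⊕1⊕0⊕0⊕1⊕0 = 0
s2 (pos 2,3,6,7,10,11,14,15): 0⊕0⊕0⊕1⊕1⊕0⊕0⊕0 = 0
s4 (pos 4,5,6,7,12,13,14,15): 0⊕0⊕0⊕1⊕0⊕1⊕0⊕0 = 0
s8 (pos 8,9,10,11,12,13,14,15): 0⊕0⊕1⊕0⊕0⊕1⊕0⊕0 = 0
Syndrome s8…s1 = 0000 → no error.

0000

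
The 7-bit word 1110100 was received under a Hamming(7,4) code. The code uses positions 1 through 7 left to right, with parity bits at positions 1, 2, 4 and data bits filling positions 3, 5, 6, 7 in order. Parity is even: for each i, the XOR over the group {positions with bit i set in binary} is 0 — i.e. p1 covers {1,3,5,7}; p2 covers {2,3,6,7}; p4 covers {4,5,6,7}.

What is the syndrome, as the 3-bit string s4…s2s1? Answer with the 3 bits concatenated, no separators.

s1 (pos 1,3,5,7): 1⊕1⊕1⊕0 = 1
s2 (pos 2,3,6,7): 1⊕1⊕0⊕0 = 0
s4 (pos 4,5,6,7): 0⊕1⊕0⊕0 = 1
Syndrome s4…s1 = 101 → error at position 5.

101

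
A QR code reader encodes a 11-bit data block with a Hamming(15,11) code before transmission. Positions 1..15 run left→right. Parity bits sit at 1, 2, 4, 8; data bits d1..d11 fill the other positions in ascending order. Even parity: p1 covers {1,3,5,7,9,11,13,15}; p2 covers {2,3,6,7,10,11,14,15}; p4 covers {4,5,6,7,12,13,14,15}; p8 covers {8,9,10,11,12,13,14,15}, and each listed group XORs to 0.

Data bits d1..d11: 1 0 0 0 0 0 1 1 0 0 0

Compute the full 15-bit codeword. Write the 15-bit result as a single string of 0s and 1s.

001100000011000

Place data at non-parity positions: p1 p2 1 p4 0 0 0 p8 0 0 1 1 0 0 0
p1 (pos 1,3,5,7,9,11,13,15): XOR of data positions = 1⊕0⊕0⊕0⊕1⊕0⊕0 = 0
p2 (pos 2,3,6,7,10,11,14,15): XOR of data positions = 1⊕0⊕0⊕0⊕1⊕0⊕0 = 0
p4 (pos 4,5,6,7,12,13,14,15): XOR of data positions = 0⊕0⊕0⊕1⊕0⊕0⊕0 = 1
p8 (pos 8,9,10,11,12,13,14,15): XOR of data positions = 0⊕0⊕1⊕1⊕0⊕0⊕0 = 0
Codeword: 001100000011000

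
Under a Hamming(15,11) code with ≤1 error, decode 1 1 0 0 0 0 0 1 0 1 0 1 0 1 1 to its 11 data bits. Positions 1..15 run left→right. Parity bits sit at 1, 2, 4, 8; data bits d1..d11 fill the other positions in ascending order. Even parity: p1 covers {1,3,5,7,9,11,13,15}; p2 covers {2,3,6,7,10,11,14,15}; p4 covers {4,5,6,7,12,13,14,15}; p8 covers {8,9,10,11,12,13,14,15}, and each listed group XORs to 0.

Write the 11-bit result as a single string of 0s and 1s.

00000100011

s1 (pos 1,3,5,7,9,11,13,15): 1⊕0⊕0⊕0⊕0⊕0⊕0⊕1 = 0
s2 (pos 2,3,6,7,10,11,14,15): 1⊕0⊕0⊕0⊕1⊕0⊕1⊕1 = 0
s4 (pos 4,5,6,7,12,13,14,15): 0⊕0⊕0⊕0⊕1⊕0⊕1⊕1 = 1
s8 (pos 8,9,10,11,12,13,14,15): 1⊕0⊕1⊕0⊕1⊕0⊕1⊕1 = 1
Syndrome s8…s1 = 1100 → error at position 12.
Flip position 12: 110000010101011 → 110000010100011
Read data bits from positions 3,5,6,7,9,10,11,12,13,14,15: 00000100011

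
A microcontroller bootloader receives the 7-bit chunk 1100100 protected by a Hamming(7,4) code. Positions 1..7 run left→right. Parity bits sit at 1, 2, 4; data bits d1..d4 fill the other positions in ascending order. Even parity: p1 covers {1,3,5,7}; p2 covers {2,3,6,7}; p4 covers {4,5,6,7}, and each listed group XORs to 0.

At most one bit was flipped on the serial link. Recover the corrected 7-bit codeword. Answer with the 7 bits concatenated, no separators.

s1 (pos 1,3,5,7): 1⊕0⊕1⊕0 = 0
s2 (pos 2,3,6,7): 1⊕0⊕0⊕0 = 1
s4 (pos 4,5,6,7): 0⊕1⊕0⊕0 = 1
Syndrome s4…s1 = 110 → error at position 6.
Flip position 6: 1100100 → 1100110

1100110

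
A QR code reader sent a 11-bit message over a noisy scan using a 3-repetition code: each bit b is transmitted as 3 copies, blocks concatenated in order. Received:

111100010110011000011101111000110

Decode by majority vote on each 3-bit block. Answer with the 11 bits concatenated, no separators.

Block 1 (111): 3 ones → 1
Block 2 (100): 1 one → 0
Block 3 (010): 1 one → 0
Block 4 (110): 2 ones → 1
Block 5 (011): 2 ones → 1
Block 6 (000): 0 ones → 0
Block 7 (011): 2 ones → 1
Block 8 (101): 2 ones → 1
Block 9 (111): 3 ones → 1
Block 10 (000): 0 ones → 0
Block 11 (110): 2 ones → 1

10011011101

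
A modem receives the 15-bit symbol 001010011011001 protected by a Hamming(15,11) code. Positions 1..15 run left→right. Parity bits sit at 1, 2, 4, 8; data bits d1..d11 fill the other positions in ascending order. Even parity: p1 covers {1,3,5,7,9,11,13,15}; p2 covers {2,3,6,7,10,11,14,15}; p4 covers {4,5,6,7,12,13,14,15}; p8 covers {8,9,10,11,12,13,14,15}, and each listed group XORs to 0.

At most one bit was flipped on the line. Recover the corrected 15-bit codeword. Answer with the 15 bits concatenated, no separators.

s1 (pos 1,3,5,7,9,11,13,15): 0⊕1⊕1⊕0⊕1⊕1⊕0⊕1 = 1
s2 (pos 2,3,6,7,10,11,14,15): 0⊕1⊕0⊕0⊕0⊕1⊕0⊕1 = 1
s4 (pos 4,5,6,7,12,13,14,15): 0⊕1⊕0⊕0⊕1⊕0⊕0⊕1 = 1
s8 (pos 8,9,10,11,12,13,14,15): 1⊕1⊕0⊕1⊕1⊕0⊕0⊕1 = 1
Syndrome s8…s1 = 1111 → error at position 15.
Flip position 15: 001010011011001 → 001010011011000

001010011011000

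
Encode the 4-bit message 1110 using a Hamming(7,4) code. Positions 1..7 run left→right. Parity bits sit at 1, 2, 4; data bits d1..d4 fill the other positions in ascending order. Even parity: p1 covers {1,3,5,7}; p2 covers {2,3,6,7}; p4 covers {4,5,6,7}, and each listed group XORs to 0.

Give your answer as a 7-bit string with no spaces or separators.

0010110

Place data at non-parity positions: p1 p2 1 p4 1 1 0
p1 (pos 1,3,5,7): XOR of data positions = 1⊕1⊕0 = 0
p2 (pos 2,3,6,7): XOR of data positions = 1⊕1⊕0 = 0
p4 (pos 4,5,6,7): XOR of data positions = 1⊕1⊕0 = 0
Codeword: 0010110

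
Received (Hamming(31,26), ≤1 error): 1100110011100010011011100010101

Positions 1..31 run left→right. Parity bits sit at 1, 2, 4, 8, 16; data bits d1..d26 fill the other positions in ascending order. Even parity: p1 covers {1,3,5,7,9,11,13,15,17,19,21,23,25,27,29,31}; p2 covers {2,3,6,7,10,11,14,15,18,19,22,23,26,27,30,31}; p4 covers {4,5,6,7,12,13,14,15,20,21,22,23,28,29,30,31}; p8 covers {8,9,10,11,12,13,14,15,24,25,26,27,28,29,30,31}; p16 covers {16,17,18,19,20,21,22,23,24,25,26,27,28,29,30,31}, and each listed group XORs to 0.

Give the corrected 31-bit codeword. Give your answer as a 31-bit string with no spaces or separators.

1100110011000010011011100010101

s1 (pos 1,3,5,7,9,11,13,15,17,19,21,23,25,27,29,31): 1⊕0⊕1⊕0⊕1⊕1⊕0⊕1⊕0⊕1⊕1⊕1⊕0⊕1⊕1⊕1 = 1
s2 (pos 2,3,6,7,10,11,14,15,18,19,22,23,26,27,30,31): 1⊕0⊕1⊕0⊕1⊕1⊕0⊕1⊕1⊕1⊕1⊕1⊕0⊕1⊕0⊕1 = 1
s4 (pos 4,5,6,7,12,13,14,15,20,21,22,23,28,29,30,31): 0⊕1⊕1⊕0⊕0⊕0⊕0⊕1⊕0⊕1⊕1⊕1⊕0⊕1⊕0⊕1 = 0
s8 (pos 8,9,10,11,12,13,14,15,24,25,26,27,28,29,30,31): 0⊕1⊕1⊕1⊕0⊕0⊕0⊕1⊕0⊕0⊕0⊕1⊕0⊕1⊕0⊕1 = 1
s16 (pos 16,17,18,19,20,21,22,23,24,25,26,27,28,29,30,31): 0⊕0⊕1⊕1⊕0⊕1⊕1⊕1⊕0⊕0⊕0⊕1⊕0⊕1⊕0⊕1 = 0
Syndrome s16…s1 = 01011 → error at position 11.
Flip position 11: 1100110011100010011011100010101 → 1100110011000010011011100010101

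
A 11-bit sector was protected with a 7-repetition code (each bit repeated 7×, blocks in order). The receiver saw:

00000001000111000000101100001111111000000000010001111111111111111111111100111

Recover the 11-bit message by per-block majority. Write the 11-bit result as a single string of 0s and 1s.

01001001111

Block 1 (0000000): 0 ones → 0
Block 2 (1000111): 4 ones → 1
Block 3 (0000001): 1 one → 0
Block 4 (0110000): 2 ones → 0
Block 5 (1111111): 7 ones → 1
Block 6 (0000000): 0 ones → 0
Block 7 (0001000): 1 one → 0
Block 8 (1111111): 7 ones → 1
Block 9 (1111111): 7 ones → 1
Block 10 (1111111): 7 ones → 1
Block 11 (1100111): 5 ones → 1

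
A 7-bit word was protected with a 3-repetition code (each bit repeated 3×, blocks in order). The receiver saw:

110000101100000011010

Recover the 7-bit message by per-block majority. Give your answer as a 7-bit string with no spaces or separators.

1010010

Block 1 (110): 2 ones → 1
Block 2 (000): 0 ones → 0
Block 3 (101): 2 ones → 1
Block 4 (100): 1 one → 0
Block 5 (000): 0 ones → 0
Block 6 (011): 2 ones → 1
Block 7 (010): 1 one → 0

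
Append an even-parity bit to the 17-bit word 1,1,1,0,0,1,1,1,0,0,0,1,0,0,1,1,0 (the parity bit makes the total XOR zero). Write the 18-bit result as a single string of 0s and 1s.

111001110001001101

XOR of the 17 data bits: 1⊕1⊕1⊕0⊕0⊕1⊕1⊕1⊕0⊕0⊕0⊕1⊕0⊕0⊕1⊕1⊕0 = 1
Parity bit = 1 (so all 18 bits XOR to 0).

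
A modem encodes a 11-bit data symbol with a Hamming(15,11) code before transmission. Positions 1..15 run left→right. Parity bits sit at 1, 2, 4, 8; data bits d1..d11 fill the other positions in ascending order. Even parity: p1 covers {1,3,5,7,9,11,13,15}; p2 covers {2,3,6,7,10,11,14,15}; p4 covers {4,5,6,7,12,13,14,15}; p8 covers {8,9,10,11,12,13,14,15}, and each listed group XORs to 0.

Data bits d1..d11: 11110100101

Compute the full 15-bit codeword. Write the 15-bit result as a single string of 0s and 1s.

Place data at non-parity positions: p1 p2 1 p4 1 1 1 p8 0 1 0 0 1 0 1
p1 (pos 1,3,5,7,9,11,13,15): XOR of data positions = 1⊕1⊕1⊕0⊕0⊕1⊕1 = 1
p2 (pos 2,3,6,7,10,11,14,15): XOR of data positions = 1⊕1⊕1⊕1⊕0⊕0⊕1 = 1
p4 (pos 4,5,6,7,12,13,14,15): XOR of data positions = 1⊕1⊕1⊕0⊕1⊕0⊕1 = 1
p8 (pos 8,9,10,11,12,13,14,15): XOR of data positions = 0⊕1⊕0⊕0⊕1⊕0⊕1 = 1
Codeword: 111111110100101

111111110100101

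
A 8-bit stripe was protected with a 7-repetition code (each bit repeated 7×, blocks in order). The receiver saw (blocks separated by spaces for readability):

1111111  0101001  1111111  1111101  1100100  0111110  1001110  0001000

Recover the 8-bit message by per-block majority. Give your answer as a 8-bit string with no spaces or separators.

Block 1 (1111111): 7 ones → 1
Block 2 (0101001): 3 ones → 0
Block 3 (1111111): 7 ones → 1
Block 4 (1111101): 6 ones → 1
Block 5 (1100100): 3 ones → 0
Block 6 (0111110): 5 ones → 1
Block 7 (1001110): 4 ones → 1
Block 8 (0001000): 1 one → 0

10110110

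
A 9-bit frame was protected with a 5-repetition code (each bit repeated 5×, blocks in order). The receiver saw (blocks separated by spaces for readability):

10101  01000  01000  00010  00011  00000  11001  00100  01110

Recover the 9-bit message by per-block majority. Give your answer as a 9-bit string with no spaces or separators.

100000101

Block 1 (10101): 3 ones → 1
Block 2 (01000): 1 one → 0
Block 3 (01000): 1 one → 0
Block 4 (00010): 1 one → 0
Block 5 (00011): 2 ones → 0
Block 6 (00000): 0 ones → 0
Block 7 (11001): 3 ones → 1
Block 8 (00100): 1 one → 0
Block 9 (01110): 3 ones → 1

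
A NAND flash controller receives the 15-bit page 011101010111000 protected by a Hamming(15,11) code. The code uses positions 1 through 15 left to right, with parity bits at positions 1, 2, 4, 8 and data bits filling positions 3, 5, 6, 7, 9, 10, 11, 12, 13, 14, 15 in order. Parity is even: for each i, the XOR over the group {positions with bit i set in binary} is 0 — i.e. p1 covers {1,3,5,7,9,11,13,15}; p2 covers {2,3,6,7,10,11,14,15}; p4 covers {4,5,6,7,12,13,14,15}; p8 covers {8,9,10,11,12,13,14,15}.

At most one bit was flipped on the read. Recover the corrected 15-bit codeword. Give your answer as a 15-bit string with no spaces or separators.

s1 (pos 1,3,5,7,9,11,13,15): 0⊕1⊕0⊕0⊕0⊕1⊕0⊕0 = 0
s2 (pos 2,3,6,7,10,11,14,15): 1⊕1⊕1⊕0⊕1⊕1⊕0⊕0 = 1
s4 (pos 4,5,6,7,12,13,14,15): 1⊕0⊕1⊕0⊕1⊕0⊕0⊕0 = 1
s8 (pos 8,9,10,11,12,13,14,15): 1⊕0⊕1⊕1⊕1⊕0⊕0⊕0 = 0
Syndrome s8…s1 = 0110 → error at position 6.
Flip position 6: 011101010111000 → 011100010111000

011100010111000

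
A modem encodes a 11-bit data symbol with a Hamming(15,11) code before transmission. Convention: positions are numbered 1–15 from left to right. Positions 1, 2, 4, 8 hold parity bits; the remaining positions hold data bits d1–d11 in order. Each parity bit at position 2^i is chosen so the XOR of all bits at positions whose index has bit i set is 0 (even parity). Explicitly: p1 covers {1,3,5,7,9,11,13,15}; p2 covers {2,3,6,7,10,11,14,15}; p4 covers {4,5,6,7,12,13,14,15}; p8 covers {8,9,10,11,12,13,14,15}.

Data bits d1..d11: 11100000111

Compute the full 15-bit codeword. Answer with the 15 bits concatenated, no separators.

001111010000111

Place data at non-parity positions: p1 p2 1 p4 1 1 0 p8 0 0 0 0 1 1 1
p1 (pos 1,3,5,7,9,11,13,15): XOR of data positions = 1⊕1⊕0⊕0⊕0⊕1⊕1 = 0
p2 (pos 2,3,6,7,10,11,14,15): XOR of data positions = 1⊕1⊕0⊕0⊕0⊕1⊕1 = 0
p4 (pos 4,5,6,7,12,13,14,15): XOR of data positions = 1⊕1⊕0⊕0⊕1⊕1⊕1 = 1
p8 (pos 8,9,10,11,12,13,14,15): XOR of data positions = 0⊕0⊕0⊕0⊕1⊕1⊕1 = 1
Codeword: 001111010000111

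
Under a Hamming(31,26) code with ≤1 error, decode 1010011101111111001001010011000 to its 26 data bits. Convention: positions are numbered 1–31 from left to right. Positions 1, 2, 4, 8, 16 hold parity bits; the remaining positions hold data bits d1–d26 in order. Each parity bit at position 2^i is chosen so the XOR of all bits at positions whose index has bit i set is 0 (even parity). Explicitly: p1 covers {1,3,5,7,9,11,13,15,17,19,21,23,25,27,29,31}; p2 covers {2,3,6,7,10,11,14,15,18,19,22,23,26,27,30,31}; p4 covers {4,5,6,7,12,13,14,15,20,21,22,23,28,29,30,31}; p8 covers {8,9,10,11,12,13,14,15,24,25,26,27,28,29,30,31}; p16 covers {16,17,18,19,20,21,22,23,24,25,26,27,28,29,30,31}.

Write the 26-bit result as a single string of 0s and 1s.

10110111111001001010011000

s1 (pos 1,3,5,7,9,11,13,15,17,19,21,23,25,27,29,31): 1⊕1⊕0⊕1⊕0⊕1⊕1⊕1⊕0⊕1⊕0⊕0⊕0⊕1⊕0⊕0 = 0
s2 (pos 2,3,6,7,10,11,14,15,18,19,22,23,26,27,30,31): 0⊕1⊕1⊕1⊕1⊕1⊕1⊕1⊕0⊕1⊕1⊕0⊕0⊕1⊕0⊕0 = 0
s4 (pos 4,5,6,7,12,13,14,15,20,21,22,23,28,29,30,31): 0⊕0⊕1⊕1⊕1⊕1⊕1⊕1⊕0⊕0⊕1⊕0⊕1⊕0⊕0⊕0 = 0
s8 (pos 8,9,10,11,12,13,14,15,24,25,26,27,28,29,30,31): 1⊕0⊕1⊕1⊕1⊕1⊕1⊕1⊕1⊕0⊕0⊕1⊕1⊕0⊕0⊕0 = 0
s16 (pos 16,17,18,19,20,21,22,23,24,25,26,27,28,29,30,31): 1⊕0⊕0⊕1⊕0⊕0⊕1⊕0⊕1⊕0⊕0⊕1⊕1⊕0⊕0⊕0 = 0
Syndrome s16…s1 = 00000 → no error.
Read data bits from positions 3,5,6,7,9,10,11,12,13,14,15,17,18,19,20,21,22,23,24,25,26,27,28,29,30,31: 10110111111001001010011000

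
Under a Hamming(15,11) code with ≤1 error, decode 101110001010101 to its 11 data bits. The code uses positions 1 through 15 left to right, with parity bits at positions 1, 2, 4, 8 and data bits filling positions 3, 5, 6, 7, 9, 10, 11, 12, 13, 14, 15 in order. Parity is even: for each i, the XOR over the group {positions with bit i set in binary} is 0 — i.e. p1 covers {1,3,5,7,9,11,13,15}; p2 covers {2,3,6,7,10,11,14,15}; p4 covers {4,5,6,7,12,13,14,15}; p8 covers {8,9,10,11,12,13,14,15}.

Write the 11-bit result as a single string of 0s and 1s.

01001010101

s1 (pos 1,3,5,7,9,11,13,15): 1⊕1⊕1⊕0⊕1⊕1⊕1⊕1 = 1
s2 (pos 2,3,6,7,10,11,14,15): 0⊕1⊕0⊕0⊕0⊕1⊕0⊕1 = 1
s4 (pos 4,5,6,7,12,13,14,15): 1⊕1⊕0⊕0⊕0⊕1⊕0⊕1 = 0
s8 (pos 8,9,10,11,12,13,14,15): 0⊕1⊕0⊕1⊕0⊕1⊕0⊕1 = 0
Syndrome s8…s1 = 0011 → error at position 3.
Flip position 3: 101110001010101 → 100110001010101
Read data bits from positions 3,5,6,7,9,10,11,12,13,14,15: 01001010101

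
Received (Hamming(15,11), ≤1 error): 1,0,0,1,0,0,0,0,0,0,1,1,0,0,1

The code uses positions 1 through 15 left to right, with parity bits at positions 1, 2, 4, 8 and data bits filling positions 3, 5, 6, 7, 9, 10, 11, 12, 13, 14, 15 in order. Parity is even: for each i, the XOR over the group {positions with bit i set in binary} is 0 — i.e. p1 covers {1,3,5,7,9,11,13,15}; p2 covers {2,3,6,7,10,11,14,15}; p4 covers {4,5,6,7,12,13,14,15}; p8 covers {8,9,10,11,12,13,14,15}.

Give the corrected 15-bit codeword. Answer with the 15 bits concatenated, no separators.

100100000011101

s1 (pos 1,3,5,7,9,11,13,15): 1⊕0⊕0⊕0⊕0⊕1⊕0⊕1 = 1
s2 (pos 2,3,6,7,10,11,14,15): 0⊕0⊕0⊕0⊕0⊕1⊕0⊕1 = 0
s4 (pos 4,5,6,7,12,13,14,15): 1⊕0⊕0⊕0⊕1⊕0⊕0⊕1 = 1
s8 (pos 8,9,10,11,12,13,14,15): 0⊕0⊕0⊕1⊕1⊕0⊕0⊕1 = 1
Syndrome s8…s1 = 1101 → error at position 13.
Flip position 13: 100100000011001 → 100100000011101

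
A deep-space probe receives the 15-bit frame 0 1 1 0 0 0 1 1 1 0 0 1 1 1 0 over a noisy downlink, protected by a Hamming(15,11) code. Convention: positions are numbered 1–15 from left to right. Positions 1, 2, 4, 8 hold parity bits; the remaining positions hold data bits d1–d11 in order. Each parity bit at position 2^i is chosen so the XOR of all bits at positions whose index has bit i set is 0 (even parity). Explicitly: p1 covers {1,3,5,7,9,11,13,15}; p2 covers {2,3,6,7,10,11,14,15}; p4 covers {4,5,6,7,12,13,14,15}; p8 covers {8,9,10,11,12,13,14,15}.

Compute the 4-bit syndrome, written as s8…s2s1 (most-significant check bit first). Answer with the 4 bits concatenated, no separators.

s1 (pos 1,3,5,7,9,11,13,15): 0⊕1⊕0⊕1⊕1⊕0⊕1⊕0 = 0
s2 (pos 2,3,6,7,10,11,14,15): 1⊕1⊕0⊕1⊕0⊕0⊕1⊕0 = 0
s4 (pos 4,5,6,7,12,13,14,15): 0⊕0⊕0⊕1⊕1⊕1⊕1⊕0 = 0
s8 (pos 8,9,10,11,12,13,14,15): 1⊕1⊕0⊕0⊕1⊕1⊕1⊕0 = 1
Syndrome s8…s1 = 1000 → error at position 8.

1000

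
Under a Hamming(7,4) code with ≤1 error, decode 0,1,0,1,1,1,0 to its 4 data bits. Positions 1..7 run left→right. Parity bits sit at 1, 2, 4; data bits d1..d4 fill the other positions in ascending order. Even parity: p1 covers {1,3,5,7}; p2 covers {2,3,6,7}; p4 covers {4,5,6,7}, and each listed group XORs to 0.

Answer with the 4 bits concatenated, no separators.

0010

s1 (pos 1,3,5,7): 0⊕0⊕1⊕0 = 1
s2 (pos 2,3,6,7): 1⊕0⊕1⊕0 = 0
s4 (pos 4,5,6,7): 1⊕1⊕1⊕0 = 1
Syndrome s4…s1 = 101 → error at position 5.
Flip position 5: 0101110 → 0101010
Read data bits from positions 3,5,6,7: 0010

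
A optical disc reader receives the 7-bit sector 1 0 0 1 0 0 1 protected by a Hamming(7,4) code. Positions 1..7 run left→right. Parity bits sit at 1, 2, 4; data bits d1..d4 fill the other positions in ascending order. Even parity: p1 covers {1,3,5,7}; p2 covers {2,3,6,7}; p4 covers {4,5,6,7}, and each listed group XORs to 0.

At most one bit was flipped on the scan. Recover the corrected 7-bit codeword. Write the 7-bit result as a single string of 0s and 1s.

1101001

s1 (pos 1,3,5,7): 1⊕0⊕0⊕1 = 0
s2 (pos 2,3,6,7): 0⊕0⊕0⊕1 = 1
s4 (pos 4,5,6,7): 1⊕0⊕0⊕1 = 0
Syndrome s4…s1 = 010 → error at position 2.
Flip position 2: 1001001 → 1101001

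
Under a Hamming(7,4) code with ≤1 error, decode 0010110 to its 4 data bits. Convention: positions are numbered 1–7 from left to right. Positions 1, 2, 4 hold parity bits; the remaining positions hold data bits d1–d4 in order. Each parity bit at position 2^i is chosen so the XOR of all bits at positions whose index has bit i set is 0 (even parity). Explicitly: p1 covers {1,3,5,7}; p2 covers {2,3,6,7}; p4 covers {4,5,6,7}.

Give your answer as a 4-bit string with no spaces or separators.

1110

s1 (pos 1,3,5,7): 0⊕1⊕1⊕0 = 0
s2 (pos 2,3,6,7): 0⊕1⊕1⊕0 = 0
s4 (pos 4,5,6,7): 0⊕1⊕1⊕0 = 0
Syndrome s4…s1 = 000 → no error.
Read data bits from positions 3,5,6,7: 1110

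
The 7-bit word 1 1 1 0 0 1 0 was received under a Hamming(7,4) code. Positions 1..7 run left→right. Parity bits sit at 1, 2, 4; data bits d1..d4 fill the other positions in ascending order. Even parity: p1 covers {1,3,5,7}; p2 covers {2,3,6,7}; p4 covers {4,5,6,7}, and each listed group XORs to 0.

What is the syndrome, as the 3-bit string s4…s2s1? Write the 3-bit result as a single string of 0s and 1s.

s1 (pos 1,3,5,7): 1⊕1⊕0⊕0 = 0
s2 (pos 2,3,6,7): 1⊕1⊕1⊕0 = 1
s4 (pos 4,5,6,7): 0⊕0⊕1⊕0 = 1
Syndrome s4…s1 = 110 → error at position 6.

110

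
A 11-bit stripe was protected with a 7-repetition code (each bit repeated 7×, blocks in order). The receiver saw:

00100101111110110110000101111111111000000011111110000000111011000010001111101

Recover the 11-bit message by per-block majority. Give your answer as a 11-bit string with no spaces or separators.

Block 1 (0010010): 2 ones → 0
Block 2 (1111110): 6 ones → 1
Block 3 (1101100): 4 ones → 1
Block 4 (0010111): 4 ones → 1
Block 5 (1111111): 7 ones → 1
Block 6 (0000000): 0 ones → 0
Block 7 (1111111): 7 ones → 1
Block 8 (0000000): 0 ones → 0
Block 9 (1110110): 5 ones → 1
Block 10 (0001000): 1 one → 0
Block 11 (1111101): 6 ones → 1

01111010101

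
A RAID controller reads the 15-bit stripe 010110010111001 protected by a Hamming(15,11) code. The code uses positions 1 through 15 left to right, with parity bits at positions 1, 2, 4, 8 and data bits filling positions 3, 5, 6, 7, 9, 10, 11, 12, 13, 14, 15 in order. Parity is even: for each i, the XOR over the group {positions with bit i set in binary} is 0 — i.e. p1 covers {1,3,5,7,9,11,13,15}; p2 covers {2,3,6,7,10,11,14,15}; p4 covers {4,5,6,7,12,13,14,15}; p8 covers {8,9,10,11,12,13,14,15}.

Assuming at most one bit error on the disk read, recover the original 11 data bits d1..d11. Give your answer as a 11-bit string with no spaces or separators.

s1 (pos 1,3,5,7,9,11,13,15): 0⊕0⊕1⊕0⊕0⊕1⊕0⊕1 = 1
s2 (pos 2,3,6,7,10,11,14,15): 1⊕0⊕0⊕0⊕1⊕1⊕0⊕1 = 0
s4 (pos 4,5,6,7,12,13,14,15): 1⊕1⊕0⊕0⊕1⊕0⊕0⊕1 = 0
s8 (pos 8,9,10,11,12,13,14,15): 1⊕0⊕1⊕1⊕1⊕0⊕0⊕1 = 1
Syndrome s8…s1 = 1001 → error at position 9.
Flip position 9: 010110010111001 → 010110011111001
Read data bits from positions 3,5,6,7,9,10,11,12,13,14,15: 01001111001

01001111001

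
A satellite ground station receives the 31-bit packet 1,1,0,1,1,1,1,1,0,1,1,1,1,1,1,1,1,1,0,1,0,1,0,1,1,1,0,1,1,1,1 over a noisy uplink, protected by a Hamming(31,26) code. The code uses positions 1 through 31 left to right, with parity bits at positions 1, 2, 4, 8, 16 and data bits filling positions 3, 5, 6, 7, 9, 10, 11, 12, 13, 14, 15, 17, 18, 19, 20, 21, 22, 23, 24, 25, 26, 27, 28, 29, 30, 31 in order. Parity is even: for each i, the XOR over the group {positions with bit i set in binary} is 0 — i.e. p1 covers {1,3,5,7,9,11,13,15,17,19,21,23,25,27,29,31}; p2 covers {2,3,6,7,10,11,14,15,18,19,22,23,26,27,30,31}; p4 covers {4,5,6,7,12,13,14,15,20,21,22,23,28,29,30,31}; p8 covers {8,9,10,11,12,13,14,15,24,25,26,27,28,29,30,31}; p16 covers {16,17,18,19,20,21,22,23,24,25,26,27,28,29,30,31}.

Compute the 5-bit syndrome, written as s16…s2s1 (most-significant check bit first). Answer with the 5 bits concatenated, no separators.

s1 (pos 1,3,5,7,9,11,13,15,17,19,21,23,25,27,29,31): 1⊕0⊕1⊕1⊕0⊕1⊕1⊕1⊕1⊕0⊕0⊕0⊕1⊕0⊕1⊕1 = 0
s2 (pos 2,3,6,7,10,11,14,15,18,19,22,23,26,27,30,31): 1⊕0⊕1⊕1⊕1⊕1⊕1⊕1⊕1⊕0⊕1⊕0⊕1⊕0⊕1⊕1 = 0
s4 (pos 4,5,6,7,12,13,14,15,20,21,22,23,28,29,30,31): 1⊕1⊕1⊕1⊕1⊕1⊕1⊕1⊕1⊕0⊕1⊕0⊕1⊕1⊕1⊕1 = 0
s8 (pos 8,9,10,11,12,13,14,15,24,25,26,27,28,29,30,31): 1⊕0⊕1⊕1⊕1⊕1⊕1⊕1⊕1⊕1⊕1⊕0⊕1⊕1⊕1⊕1 = 0
s16 (pos 16,17,18,19,20,21,22,23,24,25,26,27,28,29,30,31): 1⊕1⊕1⊕0⊕1⊕0⊕1⊕0⊕1⊕1⊕1⊕0⊕1⊕1⊕1⊕1 = 0
Syndrome s16…s1 = 00000 → no error.

00000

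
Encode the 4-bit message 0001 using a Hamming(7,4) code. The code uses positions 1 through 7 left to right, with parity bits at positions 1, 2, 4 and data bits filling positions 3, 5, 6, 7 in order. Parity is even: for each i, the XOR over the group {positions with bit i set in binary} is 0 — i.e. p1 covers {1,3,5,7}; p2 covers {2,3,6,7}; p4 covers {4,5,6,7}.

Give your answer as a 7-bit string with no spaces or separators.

Place data at non-parity positions: p1 p2 0 p4 0 0 1
p1 (pos 1,3,5,7): XOR of data positions = 0⊕0⊕1 = 1
p2 (pos 2,3,6,7): XOR of data positions = 0⊕0⊕1 = 1
p4 (pos 4,5,6,7): XOR of data positions = 0⊕0⊕1 = 1
Codeword: 1101001

1101001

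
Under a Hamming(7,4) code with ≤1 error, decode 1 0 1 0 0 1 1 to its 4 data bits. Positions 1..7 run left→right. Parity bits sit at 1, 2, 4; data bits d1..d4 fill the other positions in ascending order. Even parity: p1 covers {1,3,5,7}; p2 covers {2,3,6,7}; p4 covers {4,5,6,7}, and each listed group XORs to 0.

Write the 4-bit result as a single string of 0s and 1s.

s1 (pos 1,3,5,7): 1⊕1⊕0⊕1 = 1
s2 (pos 2,3,6,7): 0⊕1⊕1⊕1 = 1
s4 (pos 4,5,6,7): 0⊕0⊕1⊕1 = 0
Syndrome s4…s1 = 011 → error at position 3.
Flip position 3: 1010011 → 1000011
Read data bits from positions 3,5,6,7: 0011

0011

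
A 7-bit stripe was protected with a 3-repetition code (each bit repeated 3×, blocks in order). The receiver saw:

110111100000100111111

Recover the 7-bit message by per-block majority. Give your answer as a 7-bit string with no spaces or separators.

1100011

Block 1 (110): 2 ones → 1
Block 2 (111): 3 ones → 1
Block 3 (100): 1 one → 0
Block 4 (000): 0 ones → 0
Block 5 (100): 1 one → 0
Block 6 (111): 3 ones → 1
Block 7 (111): 3 ones → 1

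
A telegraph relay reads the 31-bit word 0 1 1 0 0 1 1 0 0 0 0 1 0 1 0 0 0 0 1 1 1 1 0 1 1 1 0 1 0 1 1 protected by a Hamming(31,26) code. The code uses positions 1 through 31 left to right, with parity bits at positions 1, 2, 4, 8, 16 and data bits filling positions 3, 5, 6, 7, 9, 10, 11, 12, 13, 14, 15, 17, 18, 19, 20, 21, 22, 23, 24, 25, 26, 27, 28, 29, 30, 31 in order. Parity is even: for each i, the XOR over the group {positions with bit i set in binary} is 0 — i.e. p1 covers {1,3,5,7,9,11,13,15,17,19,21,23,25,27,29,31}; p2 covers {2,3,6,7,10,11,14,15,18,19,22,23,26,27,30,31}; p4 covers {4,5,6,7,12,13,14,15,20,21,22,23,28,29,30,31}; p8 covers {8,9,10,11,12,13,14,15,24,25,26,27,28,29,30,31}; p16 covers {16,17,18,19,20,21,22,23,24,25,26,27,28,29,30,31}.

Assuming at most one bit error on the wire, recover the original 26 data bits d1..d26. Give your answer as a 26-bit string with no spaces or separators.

10110001010001111011101011

s1 (pos 1,3,5,7,9,11,13,15,17,19,21,23,25,27,29,31): 0⊕1⊕0⊕1⊕0⊕0⊕0⊕0⊕0⊕1⊕1⊕0⊕1⊕0⊕0⊕1 = 0
s2 (pos 2,3,6,7,10,11,14,15,18,19,22,23,26,27,30,31): 1⊕1⊕1⊕1⊕0⊕0⊕1⊕0⊕0⊕1⊕1⊕0⊕1⊕0⊕1⊕1 = 0
s4 (pos 4,5,6,7,12,13,14,15,20,21,22,23,28,29,30,31): 0⊕0⊕1⊕1⊕1⊕0⊕1⊕0⊕1⊕1⊕1⊕0⊕1⊕0⊕1⊕1 = 0
s8 (pos 8,9,10,11,12,13,14,15,24,25,26,27,28,29,30,31): 0⊕0⊕0⊕0⊕1⊕0⊕1⊕0⊕1⊕1⊕1⊕0⊕1⊕0⊕1⊕1 = 0
s16 (pos 16,17,18,19,20,21,22,23,24,25,26,27,28,29,30,31): 0⊕0⊕0⊕1⊕1⊕1⊕1⊕0⊕1⊕1⊕1⊕0⊕1⊕0⊕1⊕1 = 0
Syndrome s16…s1 = 00000 → no error.
Read data bits from positions 3,5,6,7,9,10,11,12,13,14,15,17,18,19,20,21,22,23,24,25,26,27,28,29,30,31: 10110001010001111011101011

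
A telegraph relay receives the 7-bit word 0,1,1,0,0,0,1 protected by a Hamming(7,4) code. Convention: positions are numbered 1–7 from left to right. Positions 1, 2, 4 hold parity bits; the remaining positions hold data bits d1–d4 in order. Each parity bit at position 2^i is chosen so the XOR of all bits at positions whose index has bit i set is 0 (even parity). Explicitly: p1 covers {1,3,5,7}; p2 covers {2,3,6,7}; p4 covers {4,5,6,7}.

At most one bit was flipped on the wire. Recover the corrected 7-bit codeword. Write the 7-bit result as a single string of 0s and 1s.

0110011

s1 (pos 1,3,5,7): 0⊕1⊕0⊕1 = 0
s2 (pos 2,3,6,7): 1⊕1⊕0⊕1 = 1
s4 (pos 4,5,6,7): 0⊕0⊕0⊕1 = 1
Syndrome s4…s1 = 110 → error at position 6.
Flip position 6: 0110001 → 0110011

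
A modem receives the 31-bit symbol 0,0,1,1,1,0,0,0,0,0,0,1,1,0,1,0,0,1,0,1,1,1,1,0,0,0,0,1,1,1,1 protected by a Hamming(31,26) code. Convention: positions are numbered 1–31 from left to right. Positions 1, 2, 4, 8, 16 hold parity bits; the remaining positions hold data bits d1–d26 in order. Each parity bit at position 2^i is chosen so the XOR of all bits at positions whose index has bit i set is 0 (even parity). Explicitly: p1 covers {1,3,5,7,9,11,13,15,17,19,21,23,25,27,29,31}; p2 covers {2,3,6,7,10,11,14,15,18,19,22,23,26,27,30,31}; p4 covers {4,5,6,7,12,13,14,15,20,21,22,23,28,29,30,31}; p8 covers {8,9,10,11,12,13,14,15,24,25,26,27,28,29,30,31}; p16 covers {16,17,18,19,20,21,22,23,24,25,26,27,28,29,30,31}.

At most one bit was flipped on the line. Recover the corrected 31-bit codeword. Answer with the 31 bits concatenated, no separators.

s1 (pos 1,3,5,7,9,11,13,15,17,19,21,23,25,27,29,31): 0⊕1⊕1⊕0⊕0⊕0⊕1⊕1⊕0⊕0⊕1⊕1⊕0⊕0⊕1⊕1 = 0
s2 (pos 2,3,6,7,10,11,14,15,18,19,22,23,26,27,30,31): 0⊕1⊕0⊕0⊕0⊕0⊕0⊕1⊕1⊕0⊕1⊕1⊕0⊕0⊕1⊕1 = 1
s4 (pos 4,5,6,7,12,13,14,15,20,21,22,23,28,29,30,31): 1⊕1⊕0⊕0⊕1⊕1⊕0⊕1⊕1⊕1⊕1⊕1⊕1⊕1⊕1⊕1 = 1
s8 (pos 8,9,10,11,12,13,14,15,24,25,26,27,28,29,30,31): 0⊕0⊕0⊕0⊕1⊕1⊕0⊕1⊕0⊕0⊕0⊕0⊕1⊕1⊕1⊕1 = 1
s16 (pos 16,17,18,19,20,21,22,23,24,25,26,27,28,29,30,31): 0⊕0⊕1⊕0⊕1⊕1⊕1⊕1⊕0⊕0⊕0⊕0⊕1⊕1⊕1⊕1 = 1
Syndrome s16…s1 = 11110 → error at position 30.
Flip position 30: 0011100000011010010111100001111 → 0011100000011010010111100001101

0011100000011010010111100001101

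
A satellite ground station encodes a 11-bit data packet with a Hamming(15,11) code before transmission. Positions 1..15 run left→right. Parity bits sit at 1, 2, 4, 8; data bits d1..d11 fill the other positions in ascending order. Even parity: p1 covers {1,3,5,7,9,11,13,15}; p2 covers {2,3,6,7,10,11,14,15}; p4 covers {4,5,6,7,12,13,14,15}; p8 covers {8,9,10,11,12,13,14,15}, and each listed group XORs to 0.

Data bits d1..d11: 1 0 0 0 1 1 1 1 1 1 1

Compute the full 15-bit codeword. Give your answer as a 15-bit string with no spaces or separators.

Place data at non-parity positions: p1 p2 1 p4 0 0 0 p8 1 1 1 1 1 1 1
p1 (pos 1,3,5,7,9,11,13,15): XOR of data positions = 1⊕0⊕0⊕1⊕1⊕1⊕1 = 1
p2 (pos 2,3,6,7,10,11,14,15): XOR of data positions = 1⊕0⊕0⊕1⊕1⊕1⊕1 = 1
p4 (pos 4,5,6,7,12,13,14,15): XOR of data positions = 0⊕0⊕0⊕1⊕1⊕1⊕1 = 0
p8 (pos 8,9,10,11,12,13,14,15): XOR of data positions = 1⊕1⊕1⊕1⊕1⊕1⊕1 = 1
Codeword: 111000011111111

111000011111111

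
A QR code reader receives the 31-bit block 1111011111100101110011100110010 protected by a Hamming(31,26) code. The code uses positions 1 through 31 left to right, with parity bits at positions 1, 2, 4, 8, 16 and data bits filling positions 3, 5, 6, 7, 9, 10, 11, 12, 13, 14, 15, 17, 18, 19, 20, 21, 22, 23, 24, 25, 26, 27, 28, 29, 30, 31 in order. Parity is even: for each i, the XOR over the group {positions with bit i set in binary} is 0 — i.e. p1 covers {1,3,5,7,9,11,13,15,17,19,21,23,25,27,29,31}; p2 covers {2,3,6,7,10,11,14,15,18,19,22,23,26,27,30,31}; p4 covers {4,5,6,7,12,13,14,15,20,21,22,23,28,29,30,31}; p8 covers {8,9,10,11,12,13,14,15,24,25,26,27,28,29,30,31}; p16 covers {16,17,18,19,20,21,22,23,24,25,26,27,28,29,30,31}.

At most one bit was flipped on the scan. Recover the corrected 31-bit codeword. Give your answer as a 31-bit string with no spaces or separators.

1111011111100101111011100110010

s1 (pos 1,3,5,7,9,11,13,15,17,19,21,23,25,27,29,31): 1⊕1⊕0⊕1⊕1⊕1⊕0⊕0⊕1⊕0⊕1⊕1⊕0⊕1⊕0⊕0 = 1
s2 (pos 2,3,6,7,10,11,14,15,18,19,22,23,26,27,30,31): 1⊕1⊕1⊕1⊕1⊕1⊕1⊕0⊕1⊕0⊕1⊕1⊕1⊕1⊕1⊕0 = 1
s4 (pos 4,5,6,7,12,13,14,15,20,21,22,23,28,29,30,31): 1⊕0⊕1⊕1⊕0⊕0⊕1⊕0⊕0⊕1⊕1⊕1⊕0⊕0⊕1⊕0 = 0
s8 (pos 8,9,10,11,12,13,14,15,24,25,26,27,28,29,30,31): 1⊕1⊕1⊕1⊕0⊕0⊕1⊕0⊕0⊕0⊕1⊕1⊕0⊕0⊕1⊕0 = 0
s16 (pos 16,17,18,19,20,21,22,23,24,25,26,27,28,29,30,31): 1⊕1⊕1⊕0⊕0⊕1⊕1⊕1⊕0⊕0⊕1⊕1⊕0⊕0⊕1⊕0 = 1
Syndrome s16…s1 = 10011 → error at position 19.
Flip position 19: 1111011111100101110011100110010 → 1111011111100101111011100110010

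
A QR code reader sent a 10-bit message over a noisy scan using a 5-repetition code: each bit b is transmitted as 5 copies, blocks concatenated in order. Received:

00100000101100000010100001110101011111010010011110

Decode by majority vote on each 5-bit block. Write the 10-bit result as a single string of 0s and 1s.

Block 1 (00100): 1 one → 0
Block 2 (00010): 1 one → 0
Block 3 (11000): 2 ones → 0
Block 4 (00010): 1 one → 0
Block 5 (10000): 1 one → 0
Block 6 (11101): 4 ones → 1
Block 7 (01011): 3 ones → 1
Block 8 (11101): 4 ones → 1
Block 9 (00100): 1 one → 0
Block 10 (11110): 4 ones → 1

0000011101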